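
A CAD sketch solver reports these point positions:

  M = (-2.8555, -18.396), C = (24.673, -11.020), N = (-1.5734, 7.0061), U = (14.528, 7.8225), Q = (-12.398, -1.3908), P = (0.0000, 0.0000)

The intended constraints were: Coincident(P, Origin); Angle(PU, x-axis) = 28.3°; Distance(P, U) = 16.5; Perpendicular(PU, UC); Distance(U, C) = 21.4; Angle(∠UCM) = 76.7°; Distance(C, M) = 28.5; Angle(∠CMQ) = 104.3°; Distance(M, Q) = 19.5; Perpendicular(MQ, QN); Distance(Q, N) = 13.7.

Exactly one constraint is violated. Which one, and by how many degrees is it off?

Perpendicular(MQ, QN) — off by 8.50°.

P = (0.00, 0.00) ✓; PU at 28.30° ✓; |PU| = 16.50 ✓; ∠(PU, UC) = 90.00° ✓; |UC| = 21.40 ✓; ∠UCM = 76.70° ✓; |CM| = 28.50 ✓; ∠CMQ = 104.3° ✓; |MQ| = 19.50 ✓; ∠(MQ, QN) = 81.50° ✗; |QN| = 13.70 ✓.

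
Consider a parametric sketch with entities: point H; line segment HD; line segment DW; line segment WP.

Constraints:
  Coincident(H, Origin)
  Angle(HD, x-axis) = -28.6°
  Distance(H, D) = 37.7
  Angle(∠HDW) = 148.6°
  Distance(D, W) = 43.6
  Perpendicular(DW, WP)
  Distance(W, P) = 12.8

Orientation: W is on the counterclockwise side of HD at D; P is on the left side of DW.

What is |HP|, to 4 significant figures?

76.09

∠HDW = 148.6°, so DW runs at -28.6° + (180° − 148.6°) = 2.800° from the x-axis; with |DW| = 43.6, W = D + 43.6·(cos 2.800°, sin 2.800°) = (76.65, -15.92). The perpendicularity gives WP at right angles to DW; with |WP| = 12.8 on the left of DW, P = W + 12.8·(-0.04885, 0.9988) = (76.02, -3.132). Then |HP| = |P − H| = 76.09.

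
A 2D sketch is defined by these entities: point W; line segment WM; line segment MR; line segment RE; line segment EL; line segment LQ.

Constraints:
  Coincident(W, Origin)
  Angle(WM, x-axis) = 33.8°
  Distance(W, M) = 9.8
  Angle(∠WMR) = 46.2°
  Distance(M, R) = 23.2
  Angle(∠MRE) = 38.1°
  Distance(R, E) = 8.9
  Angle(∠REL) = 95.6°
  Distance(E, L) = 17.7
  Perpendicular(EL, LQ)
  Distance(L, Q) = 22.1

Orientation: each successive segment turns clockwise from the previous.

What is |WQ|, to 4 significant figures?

32.44

W is at the origin; WM runs at 33.8° with length 9.8, so M = (8.144, 5.452). ∠WMR = 46.2° gives MR at -100.0° from the x-axis; with |MR| = 23.2, R = (4.115, -17.40). ∠MRE = 38.1° gives RE at 118.1° from the x-axis; with |RE| = 8.9, E = (-0.07700, -9.545). ∠REL = 95.6° gives EL at 33.70° from the x-axis; with |EL| = 17.7, L = (14.65, 0.2758). EL is perpendicular to LQ, so LQ runs at -56.30°; with |LQ| = 22.1, Q = (26.91, -18.11). Then |WQ| = |Q − W| = 32.44.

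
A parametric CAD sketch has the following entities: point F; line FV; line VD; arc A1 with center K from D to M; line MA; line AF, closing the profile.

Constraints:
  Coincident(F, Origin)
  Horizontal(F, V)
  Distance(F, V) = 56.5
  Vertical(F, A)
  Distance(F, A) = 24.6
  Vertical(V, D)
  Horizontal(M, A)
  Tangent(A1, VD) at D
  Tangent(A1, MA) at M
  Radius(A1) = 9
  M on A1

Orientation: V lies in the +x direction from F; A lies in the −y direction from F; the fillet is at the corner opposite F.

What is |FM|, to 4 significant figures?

53.49

F is at the origin; FV is horizontal with |FV| = 56.5 and V on the +x side, so V = (56.50, 0.000). FA is vertical with |FA| = 24.6 and A on the −y side, so A = (0.000, -24.60). The virtual corner opposite F is at (56.50, -24.60). The tangent condition forces KD to be normal to VD and the tangent condition forces KM to be normal to MA, with radius 9.0, so the center K sits 9.0 in from both sides at K = (47.50, -15.60). That places the tangent points at D = (56.50, -15.60) on VD and M = (47.50, -24.60) on MA. Then |FM| = |M − F| = 53.49.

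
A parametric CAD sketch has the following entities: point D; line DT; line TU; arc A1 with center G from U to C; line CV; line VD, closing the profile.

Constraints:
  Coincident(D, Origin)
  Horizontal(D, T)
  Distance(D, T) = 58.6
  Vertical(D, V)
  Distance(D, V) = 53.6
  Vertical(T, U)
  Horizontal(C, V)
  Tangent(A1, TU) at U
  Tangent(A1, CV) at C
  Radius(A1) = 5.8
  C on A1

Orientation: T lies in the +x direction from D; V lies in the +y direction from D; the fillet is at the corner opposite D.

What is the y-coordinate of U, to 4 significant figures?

47.80

D is at the origin; DT is horizontal with |DT| = 58.6 and T on the +x side, so T = (58.60, 0.000). D and V share the same x with |DV| = 53.6 and V on the +y side, so V = (0.000, 53.60). The virtual corner opposite D is at (58.60, 53.60). A1 meets TU tangentially, so GU is at right angles to TU and A1 meets CV tangentially, so GC is at right angles to CV, with radius 5.8, so the center G sits 5.8 in from both sides at G = (52.80, 47.80). That places the tangent points at U = (58.60, 47.80) on TU and C = (52.80, 53.60) on CV. So U.y = 47.80.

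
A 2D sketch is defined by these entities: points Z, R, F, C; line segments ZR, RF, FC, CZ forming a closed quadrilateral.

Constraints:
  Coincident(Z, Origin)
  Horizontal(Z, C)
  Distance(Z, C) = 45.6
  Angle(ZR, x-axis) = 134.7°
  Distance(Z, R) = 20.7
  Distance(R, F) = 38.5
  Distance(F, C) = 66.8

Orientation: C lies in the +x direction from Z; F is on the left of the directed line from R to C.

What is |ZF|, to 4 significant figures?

49.88

Z is at the origin; ZC is horizontal with |ZC| = 45.6 and C in +x, so C = (45.6, 0). ZR runs at 134.7° with |ZR| = 20.7, so R = (-14.56, 14.71). F is determined by |RF| = 38.5 and |FC| = 66.8 together: it lies at the intersection of circle(R, 38.5) and circle(C, 66.8). With |RC| = 61.93, the foot of the radical line on RC is 6.909 from R and the perpendicular offset is √(38.5² − 6.909²) = 37.88. Taking the left-of-RC solution: F = (1.149, 49.86).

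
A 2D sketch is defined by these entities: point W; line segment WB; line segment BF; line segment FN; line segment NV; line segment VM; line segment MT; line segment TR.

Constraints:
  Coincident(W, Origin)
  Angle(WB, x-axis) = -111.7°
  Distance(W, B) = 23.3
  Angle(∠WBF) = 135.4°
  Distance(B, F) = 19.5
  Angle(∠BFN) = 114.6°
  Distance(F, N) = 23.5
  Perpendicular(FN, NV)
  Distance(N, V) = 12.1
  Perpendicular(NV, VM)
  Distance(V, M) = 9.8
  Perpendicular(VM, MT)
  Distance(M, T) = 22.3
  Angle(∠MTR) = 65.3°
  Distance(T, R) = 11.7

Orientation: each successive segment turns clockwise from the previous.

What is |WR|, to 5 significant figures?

51.170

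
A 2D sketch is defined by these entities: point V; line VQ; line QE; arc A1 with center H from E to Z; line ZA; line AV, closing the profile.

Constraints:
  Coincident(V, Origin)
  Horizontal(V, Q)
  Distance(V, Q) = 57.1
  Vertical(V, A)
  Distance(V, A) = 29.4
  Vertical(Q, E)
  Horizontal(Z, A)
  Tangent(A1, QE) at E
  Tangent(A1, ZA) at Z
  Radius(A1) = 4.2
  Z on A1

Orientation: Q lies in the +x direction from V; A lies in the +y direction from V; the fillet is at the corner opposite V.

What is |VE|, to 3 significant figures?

62.4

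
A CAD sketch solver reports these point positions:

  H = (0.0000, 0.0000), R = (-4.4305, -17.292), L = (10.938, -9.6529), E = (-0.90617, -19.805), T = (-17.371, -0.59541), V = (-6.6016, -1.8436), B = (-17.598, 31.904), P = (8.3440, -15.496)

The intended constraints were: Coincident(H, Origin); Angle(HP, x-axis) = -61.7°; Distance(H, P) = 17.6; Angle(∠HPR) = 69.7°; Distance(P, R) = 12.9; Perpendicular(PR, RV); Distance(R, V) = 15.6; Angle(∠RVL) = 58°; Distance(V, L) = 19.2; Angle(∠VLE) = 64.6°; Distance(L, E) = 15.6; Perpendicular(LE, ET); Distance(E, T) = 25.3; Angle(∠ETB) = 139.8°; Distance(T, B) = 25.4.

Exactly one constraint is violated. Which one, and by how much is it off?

Distance(T, B) = 25.4 — off by 7.10.

H = (0.00, 0.00) ✓; HP at -61.70° ✓; |HP| = 17.60 ✓; ∠HPR = 69.70° ✓; |PR| = 12.90 ✓; ∠(PR, RV) = 90.00° ✓; |RV| = 15.60 ✓; ∠RVL = 58.00° ✓; |VL| = 19.20 ✓; ∠VLE = 64.60° ✓; |LE| = 15.60 ✓; ∠(LE, ET) = 90.00° ✓; |ET| = 25.30 ✓; ∠ETB = 139.8° ✓; |TB| = 32.50 ✗.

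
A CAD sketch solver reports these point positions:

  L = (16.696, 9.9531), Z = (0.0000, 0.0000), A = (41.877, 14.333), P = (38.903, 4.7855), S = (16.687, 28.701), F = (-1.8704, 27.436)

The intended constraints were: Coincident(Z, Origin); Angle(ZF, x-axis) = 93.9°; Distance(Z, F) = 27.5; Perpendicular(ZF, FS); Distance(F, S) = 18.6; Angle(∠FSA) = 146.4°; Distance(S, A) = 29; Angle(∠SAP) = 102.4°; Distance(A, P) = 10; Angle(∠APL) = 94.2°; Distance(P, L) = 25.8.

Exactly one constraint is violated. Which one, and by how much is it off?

Distance(P, L) = 25.8 — off by 3.00.

Z = (0.00, 0.00) ✓; ZF at 93.90° ✓; |ZF| = 27.50 ✓; ∠(ZF, FS) = 90.00° ✓; |FS| = 18.60 ✓; ∠FSA = 146.4° ✓; |SA| = 29.00 ✓; ∠SAP = 102.4° ✓; |AP| = 10.00 ✓; ∠APL = 94.20° ✓; |PL| = 22.80 ✗.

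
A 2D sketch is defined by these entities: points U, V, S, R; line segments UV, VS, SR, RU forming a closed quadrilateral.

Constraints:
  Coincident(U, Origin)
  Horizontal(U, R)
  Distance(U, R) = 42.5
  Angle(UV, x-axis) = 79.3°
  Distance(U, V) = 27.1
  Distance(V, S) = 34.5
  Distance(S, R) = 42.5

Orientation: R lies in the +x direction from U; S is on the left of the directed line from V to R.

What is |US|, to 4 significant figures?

55.26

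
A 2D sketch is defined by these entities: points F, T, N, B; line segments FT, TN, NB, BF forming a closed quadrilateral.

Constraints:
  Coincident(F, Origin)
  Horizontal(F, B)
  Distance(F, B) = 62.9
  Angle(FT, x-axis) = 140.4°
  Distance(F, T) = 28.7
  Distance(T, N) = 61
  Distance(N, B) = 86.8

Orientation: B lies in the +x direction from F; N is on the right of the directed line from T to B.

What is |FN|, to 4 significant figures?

44.01

F is at the origin; FB is horizontal with |FB| = 62.9 and B in +x, so B = (62.9, 0). FT runs at 140.4° with |FT| = 28.7, so T = (-22.11, 18.29). N is determined by |TN| = 61.0 and |NB| = 86.8 together: it lies at the intersection of circle(T, 61.0) and circle(B, 86.8). With |TB| = 86.96, the foot of the radical line on TB is 21.55 from T and the perpendicular offset is √(61.0² − 21.55²) = 57.06. Taking the right-of-TB solution: N = (-13.05, -42.03).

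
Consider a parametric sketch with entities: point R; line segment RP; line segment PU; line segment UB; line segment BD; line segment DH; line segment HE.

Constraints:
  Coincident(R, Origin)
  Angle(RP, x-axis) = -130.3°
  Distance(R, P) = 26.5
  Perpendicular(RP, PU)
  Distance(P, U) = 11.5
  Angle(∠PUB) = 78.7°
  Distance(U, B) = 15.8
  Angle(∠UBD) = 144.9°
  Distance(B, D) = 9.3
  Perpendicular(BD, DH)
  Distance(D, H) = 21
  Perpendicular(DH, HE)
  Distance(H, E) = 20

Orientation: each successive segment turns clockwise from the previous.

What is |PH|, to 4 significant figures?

14.46

R is at the origin; RP runs at -130.3° with length 26.5, so P = (-17.14, -20.21). The perpendicularity gives PU at right angles to RP, so PU runs at 139.7°; with |PU| = 11.5, U = (-25.91, -12.77). ∠PUB = 78.7° gives UB at 38.40° from the x-axis; with |UB| = 15.8, B = (-13.53, -2.958). ∠UBD = 144.9° gives BD at 3.300° from the x-axis; with |BD| = 9.3, D = (-4.244, -2.423). BD ⟂ DH, so DH runs at -86.70°; with |DH| = 21.0, H = (-3.035, -23.39). Then |PH| = |H − P| = 14.46.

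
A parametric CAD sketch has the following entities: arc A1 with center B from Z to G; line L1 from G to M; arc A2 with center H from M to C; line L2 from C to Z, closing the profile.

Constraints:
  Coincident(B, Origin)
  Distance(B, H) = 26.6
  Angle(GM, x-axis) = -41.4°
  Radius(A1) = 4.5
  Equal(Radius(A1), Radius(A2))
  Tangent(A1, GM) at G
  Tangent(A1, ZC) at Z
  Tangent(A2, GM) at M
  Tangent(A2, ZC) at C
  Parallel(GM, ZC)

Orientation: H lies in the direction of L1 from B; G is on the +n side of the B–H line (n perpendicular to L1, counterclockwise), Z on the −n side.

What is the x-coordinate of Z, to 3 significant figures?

-2.98

B is at the origin and H lies 26.6 along u from B, so H = 26.6·u = (20.0, -17.6). Tangency of A1 to both parallel lines with radius 4.5 puts G and Z at B ± 4.5·n: G = (2.98, 3.38), Z = (-2.98, -3.38). So Z.x = -2.98.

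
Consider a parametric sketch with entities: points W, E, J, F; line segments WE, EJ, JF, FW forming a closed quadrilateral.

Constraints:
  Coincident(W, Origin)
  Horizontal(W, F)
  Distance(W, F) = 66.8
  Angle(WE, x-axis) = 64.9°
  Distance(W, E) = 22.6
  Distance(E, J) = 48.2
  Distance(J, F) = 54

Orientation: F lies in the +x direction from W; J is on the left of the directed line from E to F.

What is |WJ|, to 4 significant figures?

69.16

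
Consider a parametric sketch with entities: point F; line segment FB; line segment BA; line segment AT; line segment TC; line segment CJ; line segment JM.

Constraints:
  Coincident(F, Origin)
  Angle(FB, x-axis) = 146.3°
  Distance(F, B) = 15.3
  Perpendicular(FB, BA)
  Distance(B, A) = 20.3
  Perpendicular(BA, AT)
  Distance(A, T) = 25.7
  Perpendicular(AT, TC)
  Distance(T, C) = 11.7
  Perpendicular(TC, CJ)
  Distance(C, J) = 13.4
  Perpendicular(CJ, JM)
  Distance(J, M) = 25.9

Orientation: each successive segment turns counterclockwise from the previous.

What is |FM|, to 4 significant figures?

34.63

The perpendicularity gives CJ at right angles to TC, so CJ runs at 146.3°; with |CJ| = 13.4, J = (-7.268, -5.490). CJ ⟂ JM, so JM runs at -123.7°; with |JM| = 25.9, M = (-21.64, -27.04). Then |FM| = |M − F| = 34.63.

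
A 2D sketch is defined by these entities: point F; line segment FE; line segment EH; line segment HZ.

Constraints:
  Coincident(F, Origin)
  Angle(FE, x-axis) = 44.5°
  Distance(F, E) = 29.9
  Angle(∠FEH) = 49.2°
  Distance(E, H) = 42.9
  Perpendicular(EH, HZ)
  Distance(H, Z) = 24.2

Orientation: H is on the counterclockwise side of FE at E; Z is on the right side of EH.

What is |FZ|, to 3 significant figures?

52.3

F is at the origin; FE runs at 44.5° with length 29.9, so E = 29.9·(cos 44.5°, sin 44.5°) = (21.3, 21.0). ∠FEH = 49.2°, so EH runs at 44.5° + (180° − 49.2°) = 175° from the x-axis; with |EH| = 42.9, H = E + 42.9·(cos 175°, sin 175°) = (-21.4, 24.5). EH is perpendicular to HZ; with |HZ| = 24.2 on the right of EH, Z = H + 24.2·(0.0819, 0.997) = (-19.4, 48.6). Then |FZ| = |Z − F| = 52.3.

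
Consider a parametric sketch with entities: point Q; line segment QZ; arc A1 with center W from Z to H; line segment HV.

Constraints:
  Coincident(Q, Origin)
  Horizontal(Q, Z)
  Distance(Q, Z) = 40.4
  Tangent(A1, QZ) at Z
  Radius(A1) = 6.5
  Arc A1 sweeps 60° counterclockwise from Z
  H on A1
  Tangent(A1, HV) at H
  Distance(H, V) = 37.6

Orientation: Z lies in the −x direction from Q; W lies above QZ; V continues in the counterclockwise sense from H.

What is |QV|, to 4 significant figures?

39.21

Q is at the origin; Q and Z share the same y with |QZ| = 40.4 and Z on the −x side, so Z = (-40.40, 0.000). Tangency of A1 to QZ means the radius WZ is perpendicular to QZ, so W = Z + (0, 6.5) = (-40.40, 6.500). On A1, Z sits at bearing -90° from W; a 60° counterclockwise sweep puts H at bearing -30°, so H = W + 6.5·(cos -30°, sin -30°) = (-34.77, 3.250). Since A1 is tangent to HV there, WH ⟂ HV, so HV runs along (−sin -30°, cos -30°); with |HV| = 37.6, V = (-15.97, 35.81). Then |QV| = |V − Q| = 39.21.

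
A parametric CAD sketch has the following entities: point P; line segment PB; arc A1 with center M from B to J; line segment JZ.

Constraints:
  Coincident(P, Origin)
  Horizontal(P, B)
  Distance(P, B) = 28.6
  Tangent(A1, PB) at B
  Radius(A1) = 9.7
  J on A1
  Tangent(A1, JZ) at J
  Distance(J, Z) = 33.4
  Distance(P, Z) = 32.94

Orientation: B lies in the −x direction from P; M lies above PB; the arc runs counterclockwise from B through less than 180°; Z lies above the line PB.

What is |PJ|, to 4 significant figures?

20.88

P is at the origin; P and B share the same y with |PB| = 28.6 and B on the −x side, so B = (-28.60, 0.000). Since A1 is tangent to PB there, MB ⟂ PB, so M = B + (0, 9.7) = (-28.60, 9.700). Since MJ ⟂ JZ (tangency), |MZ| = √(9.7² + 33.4²) = 34.78 regardless of where J sits on A1. So Z lies on both circle(P, 32.94) and circle(M, 34.78); the above-PB intersection is Z = (-2.630, 32.83). J is the foot of the tangent from Z: J = (-20.38, 4.544).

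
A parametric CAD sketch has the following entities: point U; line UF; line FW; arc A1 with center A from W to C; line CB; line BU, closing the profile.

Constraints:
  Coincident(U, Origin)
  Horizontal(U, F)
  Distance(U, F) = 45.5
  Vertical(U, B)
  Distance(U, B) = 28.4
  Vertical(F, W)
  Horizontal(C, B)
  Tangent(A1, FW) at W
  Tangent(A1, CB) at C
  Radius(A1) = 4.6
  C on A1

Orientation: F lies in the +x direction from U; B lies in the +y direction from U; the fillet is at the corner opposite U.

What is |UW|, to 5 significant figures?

51.349

U is at the origin; U and F share the same y with |UF| = 45.5 and F on the +x side, so F = (45.500, 0.0000). UB is vertical with |UB| = 28.4 and B on the +y side, so B = (0.0000, 28.400). The virtual corner opposite U is at (45.500, 28.400). Since A1 is tangent to FW there, AW ⟂ FW and the tangent condition forces AC to be normal to CB, with radius 4.6, so the center A sits 4.6 in from both sides at A = (40.900, 23.800). That places the tangent points at W = (45.500, 23.800) on FW and C = (40.900, 28.400) on CB. Then |UW| = |W − U| = 51.349.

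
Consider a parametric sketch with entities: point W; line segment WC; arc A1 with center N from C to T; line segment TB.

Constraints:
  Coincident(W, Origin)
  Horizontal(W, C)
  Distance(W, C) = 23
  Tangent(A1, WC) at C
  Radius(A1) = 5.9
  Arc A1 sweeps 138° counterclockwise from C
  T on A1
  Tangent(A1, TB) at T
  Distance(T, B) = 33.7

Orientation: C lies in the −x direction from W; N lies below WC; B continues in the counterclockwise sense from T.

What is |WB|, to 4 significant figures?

32.89

W is at the origin; WC is horizontal with |WC| = 23.0 and C on the −x side, so C = (-23.00, 0.000). A1 meets WC tangentially, so NC is at right angles to WC, so N = C + (0, -5.9) = (-23.00, -5.900). On A1, C sits at bearing 90° from N; a 138° counterclockwise sweep puts T at bearing 228°, so T = N + 5.9·(cos 228°, sin 228°) = (-26.95, -10.28). The tangent condition forces NT to be normal to TB, so TB runs along (−sin 228°, cos 228°); with |TB| = 33.7, B = (-1.904, -32.83). Then |WB| = |B − W| = 32.89.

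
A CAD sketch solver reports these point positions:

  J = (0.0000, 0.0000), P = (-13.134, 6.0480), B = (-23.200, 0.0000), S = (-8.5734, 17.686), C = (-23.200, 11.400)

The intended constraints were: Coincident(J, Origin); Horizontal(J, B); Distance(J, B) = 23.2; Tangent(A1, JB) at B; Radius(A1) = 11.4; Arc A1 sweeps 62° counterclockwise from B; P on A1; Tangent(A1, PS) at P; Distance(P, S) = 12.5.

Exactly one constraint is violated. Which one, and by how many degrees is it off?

Tangent(A1, PS) at P — off by 6.60°.

J = (0.00, 0.00) ✓; J.y = 0.00, B.y = 0.00 ✓; |JB| = 23.20 ✓; ∠(CB, BJ) = 90.00° ✓; |CB| = 11.40 ✓; bearing(C→P) − bearing(C→B) = 62.00° ✓; |CP| = 11.40 ✓; ∠(CP, PS) = 83.40° ✗; |PS| = 12.50 ✓.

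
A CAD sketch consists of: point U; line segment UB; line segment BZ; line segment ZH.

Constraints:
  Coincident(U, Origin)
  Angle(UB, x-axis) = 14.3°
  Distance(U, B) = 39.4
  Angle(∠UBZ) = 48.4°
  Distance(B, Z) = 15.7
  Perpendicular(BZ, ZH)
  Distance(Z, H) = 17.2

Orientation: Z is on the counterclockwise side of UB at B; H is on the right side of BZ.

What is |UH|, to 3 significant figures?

47.8

U is at the origin; UB runs at 14.3° with length 39.4, so B = 39.4·(cos 14.3°, sin 14.3°) = (38.2, 9.73). ∠UBZ = 48.4°, so BZ runs at 14.3° + (180° − 48.4°) = 146° from the x-axis; with |BZ| = 15.7, Z = B + 15.7·(cos 146°, sin 146°) = (25.2, 18.5). The perpendicularity gives ZH at right angles to BZ; with |ZH| = 17.2 on the right of BZ, H = Z + 17.2·(0.561, 0.828) = (34.8, 32.8). Then |UH| = |H − U| = 47.8.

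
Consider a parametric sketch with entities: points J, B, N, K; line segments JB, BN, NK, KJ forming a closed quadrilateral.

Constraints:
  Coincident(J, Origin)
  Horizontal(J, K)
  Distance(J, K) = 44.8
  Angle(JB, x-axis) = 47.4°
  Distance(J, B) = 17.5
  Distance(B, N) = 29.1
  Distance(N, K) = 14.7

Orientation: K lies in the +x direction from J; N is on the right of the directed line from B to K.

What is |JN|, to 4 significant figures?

33.26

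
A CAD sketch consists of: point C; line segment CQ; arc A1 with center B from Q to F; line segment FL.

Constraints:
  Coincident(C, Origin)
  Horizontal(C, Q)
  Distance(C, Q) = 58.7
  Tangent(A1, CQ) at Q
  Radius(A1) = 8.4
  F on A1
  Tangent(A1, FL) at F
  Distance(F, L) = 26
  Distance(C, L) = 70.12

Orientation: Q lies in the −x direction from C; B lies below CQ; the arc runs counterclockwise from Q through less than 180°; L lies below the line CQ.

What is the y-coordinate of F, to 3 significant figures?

-10.5

Checks: |BF| = 8.400 ✓; ∠(BF, FL) = 90.00° ✓; |FL| = 26.00 ✓; |CL| = 70.12 ✓.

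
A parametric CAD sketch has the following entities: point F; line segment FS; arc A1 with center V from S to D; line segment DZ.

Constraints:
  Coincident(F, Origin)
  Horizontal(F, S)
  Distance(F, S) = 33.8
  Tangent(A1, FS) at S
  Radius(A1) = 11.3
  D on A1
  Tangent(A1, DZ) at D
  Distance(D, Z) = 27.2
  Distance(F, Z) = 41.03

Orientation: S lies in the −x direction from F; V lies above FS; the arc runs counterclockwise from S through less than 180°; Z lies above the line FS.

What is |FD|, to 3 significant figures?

24.6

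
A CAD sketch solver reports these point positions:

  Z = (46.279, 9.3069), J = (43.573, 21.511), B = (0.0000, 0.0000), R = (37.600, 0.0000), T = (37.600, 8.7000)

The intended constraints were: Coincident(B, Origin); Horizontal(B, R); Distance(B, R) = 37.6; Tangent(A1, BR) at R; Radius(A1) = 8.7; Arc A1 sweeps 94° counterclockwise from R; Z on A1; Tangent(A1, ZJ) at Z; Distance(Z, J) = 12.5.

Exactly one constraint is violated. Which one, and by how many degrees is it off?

Tangent(A1, ZJ) at Z — off by 8.50°.

B = (0.00, 0.00) ✓; B.y = 0.00, R.y = 0.00 ✓; |BR| = 37.60 ✓; ∠(TR, RB) = 90.00° ✓; |TR| = 8.700 ✓; bearing(T→Z) − bearing(T→R) = 94.00° ✓; |TZ| = 8.700 ✓; ∠(TZ, ZJ) = 81.50° ✗; |ZJ| = 12.50 ✓.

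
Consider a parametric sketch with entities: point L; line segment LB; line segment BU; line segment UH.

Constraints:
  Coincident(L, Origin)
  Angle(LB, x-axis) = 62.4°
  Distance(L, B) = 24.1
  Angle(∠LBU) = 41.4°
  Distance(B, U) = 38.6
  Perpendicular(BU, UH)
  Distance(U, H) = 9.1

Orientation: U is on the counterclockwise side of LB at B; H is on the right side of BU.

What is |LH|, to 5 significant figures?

32.374

∠LBU = 41.4°, so BU runs at 62.4° + (180° − 41.4°) = 201.00° from the x-axis; with |BU| = 38.6, U = B + 38.6·(cos 201.00°, sin 201.00°) = (-24.871, 7.5245). The perpendicularity gives UH at right angles to BU; with |UH| = 9.1 on the right of BU, H = U + 9.1·(-0.35837, 0.93358) = (-28.132, 16.020). Then |LH| = |H − L| = 32.374.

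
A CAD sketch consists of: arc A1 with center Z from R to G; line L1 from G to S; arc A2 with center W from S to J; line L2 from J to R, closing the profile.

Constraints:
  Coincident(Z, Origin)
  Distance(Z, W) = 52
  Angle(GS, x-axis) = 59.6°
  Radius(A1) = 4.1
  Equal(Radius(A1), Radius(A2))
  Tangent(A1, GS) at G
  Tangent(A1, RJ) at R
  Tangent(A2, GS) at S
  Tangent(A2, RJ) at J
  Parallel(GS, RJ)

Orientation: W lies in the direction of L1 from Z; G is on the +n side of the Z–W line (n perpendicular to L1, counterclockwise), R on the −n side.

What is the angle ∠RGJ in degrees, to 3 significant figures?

81.0°

The slot axis is L1's direction at 59.6°, so u = (cos 59.6°, sin 59.6°) = (0.506, 0.863) and n = (−sin 59.6°, cos 59.6°) = (-0.863, 0.506). Z is at the origin and W lies 52.0 along u from Z, so W = 52.0·u = (26.3, 44.9). Tangency of A1 to both parallel lines with radius 4.1 puts G and R at Z ± 4.1·n: G = (-3.54, 2.07), R = (3.54, -2.07). Equal radii place S and J the same way about W: S = W + 4.1·n = (22.8, 46.9), J = W − 4.1·n = (29.9, 42.8). Then cos ∠RGJ = GR·GJ / (|GR||GJ|), giving 81.0°.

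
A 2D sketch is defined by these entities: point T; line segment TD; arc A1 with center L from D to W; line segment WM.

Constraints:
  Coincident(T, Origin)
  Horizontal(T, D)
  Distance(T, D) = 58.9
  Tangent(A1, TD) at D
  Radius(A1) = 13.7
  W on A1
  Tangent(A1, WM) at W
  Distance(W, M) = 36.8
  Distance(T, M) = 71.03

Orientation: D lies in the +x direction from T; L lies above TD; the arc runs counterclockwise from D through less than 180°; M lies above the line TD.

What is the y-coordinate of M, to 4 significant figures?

51.64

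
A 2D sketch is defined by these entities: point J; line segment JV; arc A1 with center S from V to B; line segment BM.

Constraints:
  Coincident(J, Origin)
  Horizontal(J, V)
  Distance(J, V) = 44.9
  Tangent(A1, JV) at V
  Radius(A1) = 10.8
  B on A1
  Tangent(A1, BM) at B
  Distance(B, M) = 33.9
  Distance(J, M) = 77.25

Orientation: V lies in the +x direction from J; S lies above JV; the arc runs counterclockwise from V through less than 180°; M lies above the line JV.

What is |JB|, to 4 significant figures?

55.49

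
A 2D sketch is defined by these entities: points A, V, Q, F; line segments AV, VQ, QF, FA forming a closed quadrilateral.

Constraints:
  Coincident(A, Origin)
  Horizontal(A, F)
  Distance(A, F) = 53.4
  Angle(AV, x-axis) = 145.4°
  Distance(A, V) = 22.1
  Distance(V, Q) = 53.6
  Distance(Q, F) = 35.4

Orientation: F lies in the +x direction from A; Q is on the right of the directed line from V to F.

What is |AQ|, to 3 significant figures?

31.6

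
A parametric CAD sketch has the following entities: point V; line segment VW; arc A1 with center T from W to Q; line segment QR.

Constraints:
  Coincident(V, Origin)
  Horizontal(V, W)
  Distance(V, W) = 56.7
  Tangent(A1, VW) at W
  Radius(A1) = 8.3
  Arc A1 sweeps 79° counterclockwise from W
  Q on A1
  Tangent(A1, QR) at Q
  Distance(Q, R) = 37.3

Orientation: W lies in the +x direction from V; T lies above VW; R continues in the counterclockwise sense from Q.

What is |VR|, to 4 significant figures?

84.00

V is at the origin; VW is horizontal with |VW| = 56.7 and W on the +x side, so W = (56.70, 0.000). Tangency of A1 to VW means the radius TW is perpendicular to VW, so T = W + (0, 8.3) = (56.70, 8.300). On A1, W sits at bearing -90° from T; a 79° counterclockwise sweep puts Q at bearing -11°, so Q = T + 8.3·(cos -11°, sin -11°) = (64.85, 6.716). The tangent condition forces TQ to be normal to QR, so QR runs along (−sin -11°, cos -11°); with |QR| = 37.3, R = (71.96, 43.33). Then |VR| = |R − V| = 84.00.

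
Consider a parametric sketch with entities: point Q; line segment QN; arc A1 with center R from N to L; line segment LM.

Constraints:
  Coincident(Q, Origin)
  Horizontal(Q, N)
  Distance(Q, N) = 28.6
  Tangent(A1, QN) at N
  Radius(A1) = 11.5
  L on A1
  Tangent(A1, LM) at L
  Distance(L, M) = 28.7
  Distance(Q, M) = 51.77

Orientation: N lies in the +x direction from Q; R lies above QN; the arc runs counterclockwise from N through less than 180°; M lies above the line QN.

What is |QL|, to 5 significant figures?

42.320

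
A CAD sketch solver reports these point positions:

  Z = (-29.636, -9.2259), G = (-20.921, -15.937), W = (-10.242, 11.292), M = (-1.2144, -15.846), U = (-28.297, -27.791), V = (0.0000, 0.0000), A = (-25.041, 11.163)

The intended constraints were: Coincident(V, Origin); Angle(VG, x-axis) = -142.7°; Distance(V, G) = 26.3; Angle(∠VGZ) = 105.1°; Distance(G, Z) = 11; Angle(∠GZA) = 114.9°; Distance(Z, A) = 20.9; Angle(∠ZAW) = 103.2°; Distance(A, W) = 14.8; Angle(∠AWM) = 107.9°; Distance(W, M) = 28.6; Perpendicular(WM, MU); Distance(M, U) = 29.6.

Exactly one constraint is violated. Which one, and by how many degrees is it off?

Perpendicular(WM, MU) — off by 5.40°.

V = (0.00, 0.00) ✓; VG at -142.7° ✓; |VG| = 26.30 ✓; ∠VGZ = 105.1° ✓; |GZ| = 11.00 ✓; ∠GZA = 114.9° ✓; |ZA| = 20.90 ✓; ∠ZAW = 103.2° ✓; |AW| = 14.80 ✓; ∠AWM = 107.9° ✓; |WM| = 28.60 ✓; ∠(WM, MU) = 84.60° ✗; |MU| = 29.60 ✓.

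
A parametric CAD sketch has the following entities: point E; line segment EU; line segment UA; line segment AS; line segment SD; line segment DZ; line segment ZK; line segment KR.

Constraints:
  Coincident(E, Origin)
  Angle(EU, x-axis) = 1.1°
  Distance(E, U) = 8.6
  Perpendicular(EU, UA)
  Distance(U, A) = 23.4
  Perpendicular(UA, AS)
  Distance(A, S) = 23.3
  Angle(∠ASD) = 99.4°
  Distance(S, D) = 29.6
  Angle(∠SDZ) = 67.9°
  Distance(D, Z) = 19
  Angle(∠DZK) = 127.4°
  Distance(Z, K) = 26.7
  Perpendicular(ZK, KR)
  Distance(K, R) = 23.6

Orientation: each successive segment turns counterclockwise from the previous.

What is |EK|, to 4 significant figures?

24.81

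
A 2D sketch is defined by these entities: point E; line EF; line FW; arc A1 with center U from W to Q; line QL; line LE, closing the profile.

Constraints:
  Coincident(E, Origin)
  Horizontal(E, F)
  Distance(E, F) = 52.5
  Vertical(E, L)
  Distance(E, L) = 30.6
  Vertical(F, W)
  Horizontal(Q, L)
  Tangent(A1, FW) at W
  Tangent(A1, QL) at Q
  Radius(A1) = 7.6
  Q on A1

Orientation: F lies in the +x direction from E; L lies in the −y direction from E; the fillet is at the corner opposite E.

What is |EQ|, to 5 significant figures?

54.336

E is at the origin; E and F share the same y with |EF| = 52.5 and F on the +x side, so F = (52.500, 0.0000). EL is vertical with |EL| = 30.6 and L on the −y side, so L = (0.0000, -30.600). The virtual corner opposite E is at (52.500, -30.600). Since A1 is tangent to FW there, UW ⟂ FW and since A1 is tangent to QL there, UQ ⟂ QL, with radius 7.6, so the center U sits 7.6 in from both sides at U = (44.900, -23.000). That places the tangent points at W = (52.500, -23.000) on FW and Q = (44.900, -30.600) on QL. Then |EQ| = |Q − E| = 54.336.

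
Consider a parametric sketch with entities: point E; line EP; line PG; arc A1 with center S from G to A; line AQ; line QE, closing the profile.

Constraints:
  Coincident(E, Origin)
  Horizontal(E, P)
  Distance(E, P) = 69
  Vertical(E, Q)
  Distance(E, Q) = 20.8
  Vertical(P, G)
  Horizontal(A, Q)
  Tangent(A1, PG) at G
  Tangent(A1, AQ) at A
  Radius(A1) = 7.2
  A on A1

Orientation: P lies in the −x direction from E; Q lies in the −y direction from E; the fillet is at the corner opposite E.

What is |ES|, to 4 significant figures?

63.28

E is at the origin; E and P share the same y with |EP| = 69.0 and P on the −x side, so P = (-69.00, 0.000). EQ is vertical with |EQ| = 20.8 and Q on the −y side, so Q = (0.000, -20.80). The virtual corner opposite E is at (-69.00, -20.80). The tangent condition forces SG to be normal to PG and the tangent condition forces SA to be normal to AQ, with radius 7.2, so the center S sits 7.2 in from both sides at S = (-61.80, -13.60). Then |ES| = |S − E| = 63.28.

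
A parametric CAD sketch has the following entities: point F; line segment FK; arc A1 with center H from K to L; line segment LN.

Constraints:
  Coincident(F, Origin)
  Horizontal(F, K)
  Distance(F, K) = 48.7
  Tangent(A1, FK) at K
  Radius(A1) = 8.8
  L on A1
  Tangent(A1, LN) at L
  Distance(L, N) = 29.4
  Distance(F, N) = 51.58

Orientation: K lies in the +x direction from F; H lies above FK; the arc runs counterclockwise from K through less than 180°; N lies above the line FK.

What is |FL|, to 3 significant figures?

57.2

Checks: |HL| = 8.800 ✓; ∠(HL, LN) = 90.00° ✓; |LN| = 29.40 ✓; |FN| = 51.58 ✓.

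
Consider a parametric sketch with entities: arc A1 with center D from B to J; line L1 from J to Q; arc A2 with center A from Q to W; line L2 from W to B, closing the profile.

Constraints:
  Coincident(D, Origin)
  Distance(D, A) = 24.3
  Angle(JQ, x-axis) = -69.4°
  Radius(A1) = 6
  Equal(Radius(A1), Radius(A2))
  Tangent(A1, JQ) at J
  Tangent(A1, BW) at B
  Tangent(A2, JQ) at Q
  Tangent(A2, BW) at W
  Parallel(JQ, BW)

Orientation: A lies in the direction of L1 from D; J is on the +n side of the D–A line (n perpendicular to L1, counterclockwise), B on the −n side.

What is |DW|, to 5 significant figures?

25.030

The slot axis is L1's direction at -69.4°, so u = (cos -69.4°, sin -69.4°) = (0.35184, -0.93606) and n = (−sin -69.4°, cos -69.4°) = (0.93606, 0.35184). D is at the origin and A lies 24.3 along u from D, so A = 24.3·u = (8.5498, -22.746). Tangency of A1 to both parallel lines with radius 6.0 puts J and B at D ± 6.0·n: J = (5.6164, 2.1110), B = (-5.6164, -2.1110). Equal radii place Q and W the same way about A: Q = A + 6.0·n = (14.166, -20.635), W = A − 6.0·n = (2.9334, -24.857). Then |DW| = |W − D| = 25.030.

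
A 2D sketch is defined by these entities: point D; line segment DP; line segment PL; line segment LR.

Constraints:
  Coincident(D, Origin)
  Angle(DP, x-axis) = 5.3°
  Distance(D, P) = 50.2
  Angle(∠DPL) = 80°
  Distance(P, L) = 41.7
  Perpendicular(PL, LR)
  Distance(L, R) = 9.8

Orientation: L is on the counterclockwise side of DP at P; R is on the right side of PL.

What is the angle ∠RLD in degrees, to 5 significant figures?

146.29°

∠DPL = 80.0°, so PL runs at 5.3° + (180° − 80.0°) = 105.30° from the x-axis; with |PL| = 41.7, L = P + 41.7·(cos 105.30°, sin 105.30°) = (38.982, 44.859). PL ⟂ LR; with |LR| = 9.8 on the right of PL, R = L + 9.8·(0.96456, 0.26387) = (48.435, 47.445). Then cos ∠RLD = LR·LD / (|LR||LD|), giving 146.29°.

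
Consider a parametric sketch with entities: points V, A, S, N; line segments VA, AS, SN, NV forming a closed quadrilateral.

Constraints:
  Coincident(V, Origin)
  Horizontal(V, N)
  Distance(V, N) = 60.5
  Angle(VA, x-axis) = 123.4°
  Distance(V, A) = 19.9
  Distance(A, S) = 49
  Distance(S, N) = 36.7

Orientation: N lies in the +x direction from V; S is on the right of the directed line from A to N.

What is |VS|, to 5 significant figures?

30.536

V is at the origin; VN is horizontal with |VN| = 60.5 and N in +x, so N = (60.5, 0). VA runs at 123.4° with |VA| = 19.9, so A = (-10.955, 16.613). S is determined by |AS| = 49.0 and |SN| = 36.7 together: it lies at the intersection of circle(A, 49.0) and circle(N, 36.7). With |AN| = 73.360, the foot of the radical line on AN is 43.865 from A and the perpendicular offset is √(49.0² − 43.865²) = 21.838. Taking the right-of-AN solution: S = (26.825, -14.591).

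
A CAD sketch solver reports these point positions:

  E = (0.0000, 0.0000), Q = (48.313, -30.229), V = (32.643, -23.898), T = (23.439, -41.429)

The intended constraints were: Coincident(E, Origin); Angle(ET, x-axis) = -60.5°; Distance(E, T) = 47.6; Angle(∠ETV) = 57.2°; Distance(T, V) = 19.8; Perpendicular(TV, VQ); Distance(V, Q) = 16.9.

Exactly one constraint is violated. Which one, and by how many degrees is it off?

Perpendicular(TV, VQ) — off by 5.70°.

E = (0.00, 0.00) ✓; ET at -60.50° ✓; |ET| = 47.60 ✓; ∠ETV = 57.20° ✓; |TV| = 19.80 ✓; ∠(TV, VQ) = 84.30° ✗; |VQ| = 16.90 ✓.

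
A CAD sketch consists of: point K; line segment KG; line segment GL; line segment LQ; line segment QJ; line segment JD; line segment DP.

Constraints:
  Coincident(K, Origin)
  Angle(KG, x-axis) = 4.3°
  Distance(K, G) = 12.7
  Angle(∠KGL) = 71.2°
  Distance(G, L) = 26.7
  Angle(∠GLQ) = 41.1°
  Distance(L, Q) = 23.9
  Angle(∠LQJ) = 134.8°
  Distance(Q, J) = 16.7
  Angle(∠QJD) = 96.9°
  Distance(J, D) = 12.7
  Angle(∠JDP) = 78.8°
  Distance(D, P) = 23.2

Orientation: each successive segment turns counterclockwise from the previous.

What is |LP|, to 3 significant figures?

13.4

K is at the origin; KG runs at 4.3° with length 12.7, so G = (12.7, 0.952). ∠KGL = 71.2° gives GL at 113° from the x-axis; with |GL| = 26.7, L = (2.19, 25.5). ∠GLQ = 41.1° gives LQ at -108° from the x-axis; with |LQ| = 23.9, Q = (-5.20, 2.78). ∠LQJ = 134.8° gives QJ at -62.8° from the x-axis; with |QJ| = 16.7, J = (2.44, -12.1). ∠QJD = 96.9° gives JD at 20.3° from the x-axis; with |JD| = 12.7, D = (14.3, -7.67). ∠JDP = 78.8° gives DP at 122° from the x-axis; with |DP| = 23.2, P = (2.23, 12.1). Then |LP| = |P − L| = 13.4.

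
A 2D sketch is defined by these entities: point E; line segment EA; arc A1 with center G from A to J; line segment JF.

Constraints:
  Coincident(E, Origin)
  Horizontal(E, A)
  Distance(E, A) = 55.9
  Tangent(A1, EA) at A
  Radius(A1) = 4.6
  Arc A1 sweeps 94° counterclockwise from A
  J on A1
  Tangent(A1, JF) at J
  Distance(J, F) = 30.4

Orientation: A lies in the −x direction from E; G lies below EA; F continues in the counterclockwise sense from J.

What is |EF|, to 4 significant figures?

68.18

E is at the origin; EA is horizontal with |EA| = 55.9 and A on the −x side, so A = (-55.90, 0.000). The tangent condition forces GA to be normal to EA, so G = A + (0, -4.6) = (-55.90, -4.600). On A1, A sits at bearing 90° from G; a 94° counterclockwise sweep puts J at bearing 184°, so J = G + 4.6·(cos 184°, sin 184°) = (-60.49, -4.921). The tangent condition forces GJ to be normal to JF, so JF runs along (−sin 184°, cos 184°); with |JF| = 30.4, F = (-58.37, -35.25). Then |EF| = |F − E| = 68.18.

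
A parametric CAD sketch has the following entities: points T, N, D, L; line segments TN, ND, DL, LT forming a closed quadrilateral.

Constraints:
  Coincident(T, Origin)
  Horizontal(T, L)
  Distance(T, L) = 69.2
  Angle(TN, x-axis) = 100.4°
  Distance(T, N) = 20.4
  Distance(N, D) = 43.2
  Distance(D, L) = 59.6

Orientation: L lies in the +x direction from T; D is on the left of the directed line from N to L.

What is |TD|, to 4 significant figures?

55.30

Checks: |TL| = 69.20 ✓; |TN| = 20.40 ✓; |ND| = 43.20 ✓; |DL| = 59.60 ✓.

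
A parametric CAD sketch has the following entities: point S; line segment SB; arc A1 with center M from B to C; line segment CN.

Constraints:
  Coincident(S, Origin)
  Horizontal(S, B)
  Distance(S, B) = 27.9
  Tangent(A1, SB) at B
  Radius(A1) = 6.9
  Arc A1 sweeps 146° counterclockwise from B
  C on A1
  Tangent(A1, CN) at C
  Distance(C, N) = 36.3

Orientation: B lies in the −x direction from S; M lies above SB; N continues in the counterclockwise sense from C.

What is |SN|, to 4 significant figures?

63.36

S is at the origin; SB is horizontal with |SB| = 27.9 and B on the −x side, so B = (-27.90, 0.000). A1 meets SB tangentially, so MB is at right angles to SB, so M = B + (0, 6.9) = (-27.90, 6.900). On A1, B sits at bearing -90° from M; a 146° counterclockwise sweep puts C at bearing 56°, so C = M + 6.9·(cos 56°, sin 56°) = (-24.04, 12.62). A1 meets CN tangentially, so MC is at right angles to CN, so CN runs along (−sin 56°, cos 56°); with |CN| = 36.3, N = (-54.14, 32.92). Then |SN| = |N − S| = 63.36.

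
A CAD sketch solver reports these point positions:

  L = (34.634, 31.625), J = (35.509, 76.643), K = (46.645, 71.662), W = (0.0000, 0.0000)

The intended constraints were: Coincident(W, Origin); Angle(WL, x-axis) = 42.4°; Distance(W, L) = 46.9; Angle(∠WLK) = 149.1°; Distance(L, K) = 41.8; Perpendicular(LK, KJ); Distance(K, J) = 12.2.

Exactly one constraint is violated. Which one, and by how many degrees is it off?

Perpendicular(LK, KJ) — off by 7.40°.

W = (0.00, 0.00) ✓; WL at 42.40° ✓; |WL| = 46.90 ✓; ∠WLK = 149.1° ✓; |LK| = 41.80 ✓; ∠(LK, KJ) = 82.60° ✗; |KJ| = 12.20 ✓.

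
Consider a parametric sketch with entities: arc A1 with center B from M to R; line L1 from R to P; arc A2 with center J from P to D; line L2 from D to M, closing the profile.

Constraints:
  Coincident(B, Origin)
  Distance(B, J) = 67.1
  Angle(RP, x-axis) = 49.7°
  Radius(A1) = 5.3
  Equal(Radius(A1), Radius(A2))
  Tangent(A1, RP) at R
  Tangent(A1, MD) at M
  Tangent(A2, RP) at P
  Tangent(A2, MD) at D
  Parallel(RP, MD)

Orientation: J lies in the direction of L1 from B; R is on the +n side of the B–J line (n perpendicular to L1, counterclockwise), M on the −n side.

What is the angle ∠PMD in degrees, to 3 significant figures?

8.98°

Tangency of A1 to both parallel lines with radius 5.3 puts R and M at B ± 5.3·n: R = (-4.04, 3.43), M = (4.04, -3.43). Equal radii place P and D the same way about J: P = J + 5.3·n = (39.4, 54.6), D = J − 5.3·n = (47.4, 47.7). Then cos ∠PMD = MP·MD / (|MP||MD|), giving 8.98°.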